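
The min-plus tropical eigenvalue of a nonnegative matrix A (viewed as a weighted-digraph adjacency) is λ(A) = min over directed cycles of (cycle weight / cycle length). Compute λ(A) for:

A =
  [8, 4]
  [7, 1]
λ(A) = 1

Enumerate directed cycles and compute their means (weight / length). Sample:
  cycle 0 → 0: weight = 8, length = 1, mean = 8/1 ≈ 8.000
  cycle 1 → 1: weight = 1, length = 1, mean = 1/1 ≈ 1.000
  cycle 0 → 1 → 0: weight = 11, length = 2, mean = 11/2 ≈ 5.500
  cycle 1 → 0 → 1: weight = 11, length = 2, mean = 11/2 ≈ 5.500
Minimum mean = 1.000, attained e.g. along the cycle 1 → 1 with weight 1 and length 1. So λ(A) = 1/1 = 1.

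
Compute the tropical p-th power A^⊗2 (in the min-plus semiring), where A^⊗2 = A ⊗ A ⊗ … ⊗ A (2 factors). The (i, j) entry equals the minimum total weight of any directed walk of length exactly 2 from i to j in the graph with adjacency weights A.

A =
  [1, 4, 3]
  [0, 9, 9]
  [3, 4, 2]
A^⊗2 =
  [2, 5, 4]
  [1, 4, 3]
  [4, 6, 4]

Each entry (A^⊗2)_ij equals the minimum over all length-2 walks i = v_0 → v_1 → … → v_2 = j of Σ_t A[v_t][v_{t+1}]. For example, for (i, j) = (0, 2) we minimise over 3 possible intermediate vertex sequences; the minimum is 4, attained along the walk 0 → 0 → 2.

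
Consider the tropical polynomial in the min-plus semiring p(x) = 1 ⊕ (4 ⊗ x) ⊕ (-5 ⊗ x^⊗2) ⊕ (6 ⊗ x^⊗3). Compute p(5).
p(5) = 1

A tropical monomial a ⊗ x^⊗i evaluates to a + i · x. Evaluating each term at x = 5:
  Term 0 contributes 1 + 0 · 5 = 1
  Term 1 contributes 4 + 1 · 5 = 9
  Term 2 contributes -5 + 2 · 5 = 5
  Term 3 contributes 6 + 3 · 5 = 21
p(5) = ⊕ of these = min[1, 9, 5, 21] = 1.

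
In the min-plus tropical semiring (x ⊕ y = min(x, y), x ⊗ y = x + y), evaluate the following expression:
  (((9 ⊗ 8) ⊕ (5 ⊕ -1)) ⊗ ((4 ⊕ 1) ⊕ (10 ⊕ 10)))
(((9 ⊗ 8) ⊕ (5 ⊕ -1)) ⊗ ((4 ⊕ 1) ⊕ (10 ⊕ 10))) = 0

Expand innermost to outermost. Recall ⊕ takes the minimum of its arguments and ⊗ takes their sum. Working out the expression (((9 ⊗ 8) ⊕ (5 ⊕ -1)) ⊗ ((4 ⊕ 1) ⊕ (10 ⊕ 10))) gives 0.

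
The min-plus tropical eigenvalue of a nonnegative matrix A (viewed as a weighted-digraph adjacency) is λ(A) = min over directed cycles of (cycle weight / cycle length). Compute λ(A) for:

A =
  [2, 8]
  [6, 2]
λ(A) = 2

Enumerate directed cycles and compute their means (weight / length). Sample:
  cycle 0 → 0: weight = 2, length = 1, mean = 2/1 ≈ 2.000
  cycle 1 → 1: weight = 2, length = 1, mean = 2/1 ≈ 2.000
  cycle 0 → 1 → 0: weight = 14, length = 2, mean = 14/2 ≈ 7.000
  cycle 1 → 0 → 1: weight = 14, length = 2, mean = 14/2 ≈ 7.000
Minimum mean = 2.000, attained e.g. along the cycle 0 → 0 with weight 2 and length 1. So λ(A) = 2/1 = 2.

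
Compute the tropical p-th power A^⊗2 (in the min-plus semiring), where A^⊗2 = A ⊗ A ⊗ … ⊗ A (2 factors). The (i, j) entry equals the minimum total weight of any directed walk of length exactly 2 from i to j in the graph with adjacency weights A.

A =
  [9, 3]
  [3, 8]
A^⊗2 =
  [6, 11]
  [11, 6]

Each entry (A^⊗2)_ij equals the minimum over all length-2 walks i = v_0 → v_1 → … → v_2 = j of Σ_t A[v_t][v_{t+1}]. For example, for (i, j) = (0, 1) we minimise over 2 possible intermediate vertex sequences; the minimum is 11, attained along the walk 0 → 1 → 1.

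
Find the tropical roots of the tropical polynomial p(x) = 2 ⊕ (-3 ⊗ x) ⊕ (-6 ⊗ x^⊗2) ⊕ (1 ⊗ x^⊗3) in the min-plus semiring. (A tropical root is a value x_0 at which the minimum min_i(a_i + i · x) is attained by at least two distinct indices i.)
Roots: {-7, 3, 5}

Each tropical root is a break point of the lower envelope of the lines y = a_i + i · x (there are 4 lines, with slopes 0, 1, ..., 3). Only the lines that attain the minimum somewhere contribute to roots; other lines are dominated. Here the surviving (envelope) indices are i = 3, i = 2, i = 1, i = 0.
Intersections between consecutive envelope lines give the roots: for adjacent envelope indices i < j the intersection is x = (a_i − a_j) / (j − i). Reading off the sorted break points: {-7, 3, 5}.
Verification: at each break x_0, at least two indices attain the minimum of min_i(a_i + i · x_0).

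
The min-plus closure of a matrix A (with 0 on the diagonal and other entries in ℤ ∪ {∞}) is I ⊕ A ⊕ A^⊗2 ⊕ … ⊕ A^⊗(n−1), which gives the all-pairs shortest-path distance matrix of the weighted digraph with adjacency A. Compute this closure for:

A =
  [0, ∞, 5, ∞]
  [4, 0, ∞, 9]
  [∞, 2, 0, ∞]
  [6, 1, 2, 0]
Closure =
  [0, 7, 5, 16]
  [4, 0, 9, 9]
  [6, 2, 0, 11]
  [5, 1, 2, 0]

This is the Floyd-Warshall all-pairs shortest-path computation. For each intermediate vertex k = 0, 1, …, 3, update dist[i][j] ← min(dist[i][j], dist[i][k] + dist[k][j]). The final matrix gives, for each (i, j), the minimum total weight of any directed path from i to j (possibly empty when i = j).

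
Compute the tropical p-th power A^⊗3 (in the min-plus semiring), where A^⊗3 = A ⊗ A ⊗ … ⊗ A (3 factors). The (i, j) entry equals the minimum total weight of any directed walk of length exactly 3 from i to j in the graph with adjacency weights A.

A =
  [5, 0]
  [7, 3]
A^⊗3 =
  [10, 6]
  [13, 9]

Each entry (A^⊗3)_ij equals the minimum over all length-3 walks i = v_0 → v_1 → … → v_3 = j of Σ_t A[v_t][v_{t+1}]. For example, for (i, j) = (0, 1) we minimise over 4 possible intermediate vertex sequences; the minimum is 6, attained along the walk 0 → 1 → 1 → 1.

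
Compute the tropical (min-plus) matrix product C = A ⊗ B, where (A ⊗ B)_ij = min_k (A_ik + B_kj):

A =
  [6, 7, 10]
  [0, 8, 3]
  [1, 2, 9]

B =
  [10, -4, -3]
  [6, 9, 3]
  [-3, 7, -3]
A ⊗ B =
  [7, 2, 3]
  [0, -4, -3]
  [6, -3, -2]

Apply the min-plus product entry-by-entry:
  C[0][0] = min over k of (A[0][0] + B[0][0] = 6 + 10 = 16, A[0][1] + B[1][0] = 7 + 6 = 13, A[0][2] + B[2][0] = 10 + -3 = 7) = 7 (attained at k = 2)
  C[0][1] = min over k of (A[0][0] + B[0][1] = 6 + -4 = 2, A[0][1] + B[1][1] = 7 + 9 = 16, A[0][2] + B[2][1] = 10 + 7 = 17) = 2 (attained at k = 0)
  C[0][2] = min over k of (A[0][0] + B[0][2] = 6 + -3 = 3, A[0][1] + B[1][2] = 7 + 3 = 10, A[0][2] + B[2][2] = 10 + -3 = 7) = 3 (attained at k = 0)
  C[1][0] = min over k of (A[1][0] + B[0][0] = 0 + 10 = 10, A[1][1] + B[1][0] = 8 + 6 = 14, A[1][2] + B[2][0] = 3 + -3 = 0) = 0 (attained at k = 2)
  C[1][1] = min over k of (A[1][0] + B[0][1] = 0 + -4 = -4, A[1][1] + B[1][1] = 8 + 9 = 17, A[1][2] + B[2][1] = 3 + 7 = 10) = -4 (attained at k = 0)
  C[1][2] = min over k of (A[1][0] + B[0][2] = 0 + -3 = -3, A[1][1] + B[1][2] = 8 + 3 = 11, A[1][2] + B[2][2] = 3 + -3 = 0) = -3 (attained at k = 0)
  C[2][0] = min over k of (A[2][0] + B[0][0] = 1 + 10 = 11, A[2][1] + B[1][0] = 2 + 6 = 8, A[2][2] + B[2][0] = 9 + -3 = 6) = 6 (attained at k = 2)
  C[2][1] = min over k of (A[2][0] + B[0][1] = 1 + -4 = -3, A[2][1] + B[1][1] = 2 + 9 = 11, A[2][2] + B[2][1] = 9 + 7 = 16) = -3 (attained at k = 0)
  C[2][2] = min over k of (A[2][0] + B[0][2] = 1 + -3 = -2, A[2][1] + B[1][2] = 2 + 3 = 5, A[2][2] + B[2][2] = 9 + -3 = 6) = -2 (attained at k = 0)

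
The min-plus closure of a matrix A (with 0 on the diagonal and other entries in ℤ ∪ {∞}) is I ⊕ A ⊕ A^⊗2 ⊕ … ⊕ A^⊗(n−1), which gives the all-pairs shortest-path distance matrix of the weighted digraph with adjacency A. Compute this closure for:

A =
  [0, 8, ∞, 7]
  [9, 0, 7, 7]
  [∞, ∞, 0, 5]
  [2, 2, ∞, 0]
Closure =
  [0, 8, 15, 7]
  [9, 0, 7, 7]
  [7, 7, 0, 5]
  [2, 2, 9, 0]

This is the Floyd-Warshall all-pairs shortest-path computation. For each intermediate vertex k = 0, 1, …, 3, update dist[i][j] ← min(dist[i][j], dist[i][k] + dist[k][j]). The final matrix gives, for each (i, j), the minimum total weight of any directed path from i to j (possibly empty when i = j).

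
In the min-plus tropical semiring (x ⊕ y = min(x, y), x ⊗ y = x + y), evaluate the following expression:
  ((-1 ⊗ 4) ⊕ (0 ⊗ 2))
((-1 ⊗ 4) ⊕ (0 ⊗ 2)) = 2

Expand innermost to outermost. Recall ⊕ takes the minimum of its arguments and ⊗ takes their sum. Working out the expression ((-1 ⊗ 4) ⊕ (0 ⊗ 2)) gives 2.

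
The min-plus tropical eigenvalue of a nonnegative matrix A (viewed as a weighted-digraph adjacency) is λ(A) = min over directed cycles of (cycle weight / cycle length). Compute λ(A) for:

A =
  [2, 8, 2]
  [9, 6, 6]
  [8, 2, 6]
λ(A) = 2

Enumerate directed cycles and compute their means (weight / length). Sample:
  cycle 0 → 0: weight = 2, length = 1, mean = 2/1 ≈ 2.000
  cycle 1 → 1: weight = 6, length = 1, mean = 6/1 ≈ 6.000
  cycle 2 → 2: weight = 6, length = 1, mean = 6/1 ≈ 6.000
  cycle 0 → 1 → 0: weight = 17, length = 2, mean = 17/2 ≈ 8.500
  cycle 0 → 2 → 0: weight = 10, length = 2, mean = 10/2 ≈ 5.000
  cycle 1 → 0 → 1: weight = 17, length = 2, mean = 17/2 ≈ 8.500
Minimum mean = 2.000, attained e.g. along the cycle 0 → 0 with weight 2 and length 1. So λ(A) = 2/1 = 2.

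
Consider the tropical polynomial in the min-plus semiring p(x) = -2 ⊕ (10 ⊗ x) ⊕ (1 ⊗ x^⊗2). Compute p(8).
p(8) = -2

A tropical monomial a ⊗ x^⊗i evaluates to a + i · x. Evaluating each term at x = 8:
  Term 0 contributes -2 + 0 · 8 = -2
  Term 1 contributes 10 + 1 · 8 = 18
  Term 2 contributes 1 + 2 · 8 = 17
p(8) = ⊕ of these = min[-2, 18, 17] = -2.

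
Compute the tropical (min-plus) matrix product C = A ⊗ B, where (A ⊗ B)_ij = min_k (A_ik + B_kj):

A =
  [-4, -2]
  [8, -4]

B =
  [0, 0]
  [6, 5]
A ⊗ B =
  [-4, -4]
  [2, 1]

Apply the min-plus product entry-by-entry:
  C[0][0] = min over k of (A[0][0] + B[0][0] = -4 + 0 = -4, A[0][1] + B[1][0] = -2 + 6 = 4) = -4 (attained at k = 0)
  C[0][1] = min over k of (A[0][0] + B[0][1] = -4 + 0 = -4, A[0][1] + B[1][1] = -2 + 5 = 3) = -4 (attained at k = 0)
  C[1][0] = min over k of (A[1][0] + B[0][0] = 8 + 0 = 8, A[1][1] + B[1][0] = -4 + 6 = 2) = 2 (attained at k = 1)
  C[1][1] = min over k of (A[1][0] + B[0][1] = 8 + 0 = 8, A[1][1] + B[1][1] = -4 + 5 = 1) = 1 (attained at k = 1)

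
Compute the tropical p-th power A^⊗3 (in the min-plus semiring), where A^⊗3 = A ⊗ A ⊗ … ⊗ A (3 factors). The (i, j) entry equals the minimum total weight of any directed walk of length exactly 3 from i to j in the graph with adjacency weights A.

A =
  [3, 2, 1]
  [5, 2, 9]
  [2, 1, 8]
A^⊗3 =
  [6, 4, 4]
  [8, 6, 8]
  [5, 4, 6]

Each entry (A^⊗3)_ij equals the minimum over all length-3 walks i = v_0 → v_1 → … → v_3 = j of Σ_t A[v_t][v_{t+1}]. For example, for (i, j) = (0, 2) we minimise over 9 possible intermediate vertex sequences; the minimum is 4, attained along the walk 0 → 2 → 0 → 2.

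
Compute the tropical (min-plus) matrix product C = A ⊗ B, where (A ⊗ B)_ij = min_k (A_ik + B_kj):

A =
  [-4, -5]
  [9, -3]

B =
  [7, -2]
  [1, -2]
A ⊗ B =
  [-4, -7]
  [-2, -5]

Apply the min-plus product entry-by-entry:
  C[0][0] = min over k of (A[0][0] + B[0][0] = -4 + 7 = 3, A[0][1] + B[1][0] = -5 + 1 = -4) = -4 (attained at k = 1)
  C[0][1] = min over k of (A[0][0] + B[0][1] = -4 + -2 = -6, A[0][1] + B[1][1] = -5 + -2 = -7) = -7 (attained at k = 1)
  C[1][0] = min over k of (A[1][0] + B[0][0] = 9 + 7 = 16, A[1][1] + B[1][0] = -3 + 1 = -2) = -2 (attained at k = 1)
  C[1][1] = min over k of (A[1][0] + B[0][1] = 9 + -2 = 7, A[1][1] + B[1][1] = -3 + -2 = -5) = -5 (attained at k = 1)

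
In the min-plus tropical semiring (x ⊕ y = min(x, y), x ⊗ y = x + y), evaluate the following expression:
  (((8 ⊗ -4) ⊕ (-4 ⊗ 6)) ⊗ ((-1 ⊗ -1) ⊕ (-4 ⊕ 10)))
(((8 ⊗ -4) ⊕ (-4 ⊗ 6)) ⊗ ((-1 ⊗ -1) ⊕ (-4 ⊕ 10))) = -2

Expand innermost to outermost. Recall ⊕ takes the minimum of its arguments and ⊗ takes their sum. Working out the expression (((8 ⊗ -4) ⊕ (-4 ⊗ 6)) ⊗ ((-1 ⊗ -1) ⊕ (-4 ⊕ 10))) gives -2.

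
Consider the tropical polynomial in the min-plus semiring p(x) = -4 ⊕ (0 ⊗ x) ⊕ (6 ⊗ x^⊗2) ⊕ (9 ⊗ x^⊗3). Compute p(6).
p(6) = -4

A tropical monomial a ⊗ x^⊗i evaluates to a + i · x. Evaluating each term at x = 6:
  Term 0 contributes -4 + 0 · 6 = -4
  Term 1 contributes 0 + 1 · 6 = 6
  Term 2 contributes 6 + 2 · 6 = 18
  Term 3 contributes 9 + 3 · 6 = 27
p(6) = ⊕ of these = min[-4, 6, 18, 27] = -4.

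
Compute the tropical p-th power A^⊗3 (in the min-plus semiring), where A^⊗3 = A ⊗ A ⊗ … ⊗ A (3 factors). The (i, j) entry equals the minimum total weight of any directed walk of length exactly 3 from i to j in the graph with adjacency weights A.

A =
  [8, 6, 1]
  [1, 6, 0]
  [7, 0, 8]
A^⊗3 =
  [2, 6, 1]
  [1, 2, 0]
  [7, 0, 2]

Each entry (A^⊗3)_ij equals the minimum over all length-3 walks i = v_0 → v_1 → … → v_3 = j of Σ_t A[v_t][v_{t+1}]. For example, for (i, j) = (0, 2) we minimise over 9 possible intermediate vertex sequences; the minimum is 1, attained along the walk 0 → 2 → 1 → 2.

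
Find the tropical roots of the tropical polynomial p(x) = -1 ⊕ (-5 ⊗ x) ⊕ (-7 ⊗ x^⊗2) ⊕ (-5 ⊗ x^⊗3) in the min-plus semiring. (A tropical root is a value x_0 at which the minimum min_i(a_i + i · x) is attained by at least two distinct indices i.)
Roots: {-2, 2, 4}

Each tropical root is a break point of the lower envelope of the lines y = a_i + i · x (there are 4 lines, with slopes 0, 1, ..., 3). Only the lines that attain the minimum somewhere contribute to roots; other lines are dominated. Here the surviving (envelope) indices are i = 3, i = 2, i = 1, i = 0.
Intersections between consecutive envelope lines give the roots: for adjacent envelope indices i < j the intersection is x = (a_i − a_j) / (j − i). Reading off the sorted break points: {-2, 2, 4}.
Verification: at each break x_0, at least two indices attain the minimum of min_i(a_i + i · x_0).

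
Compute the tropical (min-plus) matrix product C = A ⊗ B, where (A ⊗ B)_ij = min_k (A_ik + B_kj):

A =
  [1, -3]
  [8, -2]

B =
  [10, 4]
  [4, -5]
A ⊗ B =
  [1, -8]
  [2, -7]

Apply the min-plus product entry-by-entry:
  C[0][0] = min over k of (A[0][0] + B[0][0] = 1 + 10 = 11, A[0][1] + B[1][0] = -3 + 4 = 1) = 1 (attained at k = 1)
  C[0][1] = min over k of (A[0][0] + B[0][1] = 1 + 4 = 5, A[0][1] + B[1][1] = -3 + -5 = -8) = -8 (attained at k = 1)
  C[1][0] = min over k of (A[1][0] + B[0][0] = 8 + 10 = 18, A[1][1] + B[1][0] = -2 + 4 = 2) = 2 (attained at k = 1)
  C[1][1] = min over k of (A[1][0] + B[0][1] = 8 + 4 = 12, A[1][1] + B[1][1] = -2 + -5 = -7) = -7 (attained at k = 1)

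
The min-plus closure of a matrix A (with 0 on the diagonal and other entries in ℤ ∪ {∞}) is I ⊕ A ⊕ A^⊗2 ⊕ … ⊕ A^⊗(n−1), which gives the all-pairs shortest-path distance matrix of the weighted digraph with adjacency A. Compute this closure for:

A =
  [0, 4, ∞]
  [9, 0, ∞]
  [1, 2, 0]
Closure =
  [0, 4, ∞]
  [9, 0, ∞]
  [1, 2, 0]

This is the Floyd-Warshall all-pairs shortest-path computation. For each intermediate vertex k = 0, 1, …, 2, update dist[i][j] ← min(dist[i][j], dist[i][k] + dist[k][j]). The final matrix gives, for each (i, j), the minimum total weight of any directed path from i to j (possibly empty when i = j).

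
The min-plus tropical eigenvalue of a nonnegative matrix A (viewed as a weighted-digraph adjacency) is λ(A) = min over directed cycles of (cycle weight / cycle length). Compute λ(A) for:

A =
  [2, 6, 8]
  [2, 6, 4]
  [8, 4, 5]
λ(A) = 2

Enumerate directed cycles and compute their means (weight / length). Sample:
  cycle 0 → 0: weight = 2, length = 1, mean = 2/1 ≈ 2.000
  cycle 1 → 1: weight = 6, length = 1, mean = 6/1 ≈ 6.000
  cycle 2 → 2: weight = 5, length = 1, mean = 5/1 ≈ 5.000
  cycle 0 → 1 → 0: weight = 8, length = 2, mean = 8/2 ≈ 4.000
  cycle 0 → 2 → 0: weight = 16, length = 2, mean = 16/2 ≈ 8.000
  cycle 1 → 0 → 1: weight = 8, length = 2, mean = 8/2 ≈ 4.000
Minimum mean = 2.000, attained e.g. along the cycle 0 → 0 with weight 2 and length 1. So λ(A) = 2/1 = 2.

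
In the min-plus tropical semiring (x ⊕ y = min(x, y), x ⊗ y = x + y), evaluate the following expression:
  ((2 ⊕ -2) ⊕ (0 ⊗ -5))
((2 ⊕ -2) ⊕ (0 ⊗ -5)) = -5

Expand innermost to outermost. Recall ⊕ takes the minimum of its arguments and ⊗ takes their sum. Working out the expression ((2 ⊕ -2) ⊕ (0 ⊗ -5)) gives -5.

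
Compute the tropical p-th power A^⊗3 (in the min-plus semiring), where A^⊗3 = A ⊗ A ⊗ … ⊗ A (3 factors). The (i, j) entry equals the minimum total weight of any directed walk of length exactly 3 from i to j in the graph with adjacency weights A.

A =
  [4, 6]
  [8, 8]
A^⊗3 =
  [12, 14]
  [16, 18]

Each entry (A^⊗3)_ij equals the minimum over all length-3 walks i = v_0 → v_1 → … → v_3 = j of Σ_t A[v_t][v_{t+1}]. For example, for (i, j) = (0, 1) we minimise over 4 possible intermediate vertex sequences; the minimum is 14, attained along the walk 0 → 0 → 0 → 1.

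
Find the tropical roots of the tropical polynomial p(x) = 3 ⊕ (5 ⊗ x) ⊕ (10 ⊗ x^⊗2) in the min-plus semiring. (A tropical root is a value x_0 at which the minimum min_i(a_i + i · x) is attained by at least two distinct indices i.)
Roots: {-5, -2}

Each tropical root is a break point of the lower envelope of the lines y = a_i + i · x (there are 3 lines, with slopes 0, 1, ..., 2). Only the lines that attain the minimum somewhere contribute to roots; other lines are dominated. Here the surviving (envelope) indices are i = 2, i = 1, i = 0.
Intersections between consecutive envelope lines give the roots: for adjacent envelope indices i < j the intersection is x = (a_i − a_j) / (j − i). Reading off the sorted break points: {-5, -2}.
Verification: at each break x_0, at least two indices attain the minimum of min_i(a_i + i · x_0).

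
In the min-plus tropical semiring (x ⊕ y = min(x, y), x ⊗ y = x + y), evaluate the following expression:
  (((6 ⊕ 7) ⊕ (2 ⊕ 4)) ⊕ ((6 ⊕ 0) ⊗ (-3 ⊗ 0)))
(((6 ⊕ 7) ⊕ (2 ⊕ 4)) ⊕ ((6 ⊕ 0) ⊗ (-3 ⊗ 0))) = -3

Expand innermost to outermost. Recall ⊕ takes the minimum of its arguments and ⊗ takes their sum. Working out the expression (((6 ⊕ 7) ⊕ (2 ⊕ 4)) ⊕ ((6 ⊕ 0) ⊗ (-3 ⊗ 0))) gives -3.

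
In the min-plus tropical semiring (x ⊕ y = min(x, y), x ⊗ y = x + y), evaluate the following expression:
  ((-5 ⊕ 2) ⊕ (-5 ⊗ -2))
((-5 ⊕ 2) ⊕ (-5 ⊗ -2)) = -7

Expand innermost to outermost. Recall ⊕ takes the minimum of its arguments and ⊗ takes their sum. Working out the expression ((-5 ⊕ 2) ⊕ (-5 ⊗ -2)) gives -7.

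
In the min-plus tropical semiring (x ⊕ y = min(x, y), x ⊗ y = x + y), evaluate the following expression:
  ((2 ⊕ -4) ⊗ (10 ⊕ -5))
((2 ⊕ -4) ⊗ (10 ⊕ -5)) = -9

Expand innermost to outermost. Recall ⊕ takes the minimum of its arguments and ⊗ takes their sum. Working out the expression ((2 ⊕ -4) ⊗ (10 ⊕ -5)) gives -9.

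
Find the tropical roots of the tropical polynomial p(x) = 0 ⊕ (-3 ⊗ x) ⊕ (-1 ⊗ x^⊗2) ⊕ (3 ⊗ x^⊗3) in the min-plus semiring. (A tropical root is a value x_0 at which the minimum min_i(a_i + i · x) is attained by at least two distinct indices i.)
Roots: {-4, -2, 3}

Each tropical root is a break point of the lower envelope of the lines y = a_i + i · x (there are 4 lines, with slopes 0, 1, ..., 3). Only the lines that attain the minimum somewhere contribute to roots; other lines are dominated. Here the surviving (envelope) indices are i = 3, i = 2, i = 1, i = 0.
Intersections between consecutive envelope lines give the roots: for adjacent envelope indices i < j the intersection is x = (a_i − a_j) / (j − i). Reading off the sorted break points: {-4, -2, 3}.
Verification: at each break x_0, at least two indices attain the minimum of min_i(a_i + i · x_0).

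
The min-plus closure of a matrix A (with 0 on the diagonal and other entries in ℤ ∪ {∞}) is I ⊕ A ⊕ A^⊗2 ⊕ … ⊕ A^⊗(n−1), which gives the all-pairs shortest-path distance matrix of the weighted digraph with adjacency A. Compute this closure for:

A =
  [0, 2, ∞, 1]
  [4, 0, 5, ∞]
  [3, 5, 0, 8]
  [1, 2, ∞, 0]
Closure =
  [0, 2, 7, 1]
  [4, 0, 5, 5]
  [3, 5, 0, 4]
  [1, 2, 7, 0]

This is the Floyd-Warshall all-pairs shortest-path computation. For each intermediate vertex k = 0, 1, …, 3, update dist[i][j] ← min(dist[i][j], dist[i][k] + dist[k][j]). The final matrix gives, for each (i, j), the minimum total weight of any directed path from i to j (possibly empty when i = j).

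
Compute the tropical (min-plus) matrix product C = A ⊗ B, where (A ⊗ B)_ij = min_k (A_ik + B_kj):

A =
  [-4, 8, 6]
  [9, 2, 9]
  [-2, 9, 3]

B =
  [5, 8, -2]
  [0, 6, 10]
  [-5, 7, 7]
A ⊗ B =
  [1, 4, -6]
  [2, 8, 7]
  [-2, 6, -4]

Apply the min-plus product entry-by-entry:
  C[0][0] = min over k of (A[0][0] + B[0][0] = -4 + 5 = 1, A[0][1] + B[1][0] = 8 + 0 = 8, A[0][2] + B[2][0] = 6 + -5 = 1) = 1 (attained at k = 0)
  C[0][1] = min over k of (A[0][0] + B[0][1] = -4 + 8 = 4, A[0][1] + B[1][1] = 8 + 6 = 14, A[0][2] + B[2][1] = 6 + 7 = 13) = 4 (attained at k = 0)
  C[0][2] = min over k of (A[0][0] + B[0][2] = -4 + -2 = -6, A[0][1] + B[1][2] = 8 + 10 = 18, A[0][2] + B[2][2] = 6 + 7 = 13) = -6 (attained at k = 0)
  C[1][0] = min over k of (A[1][0] + B[0][0] = 9 + 5 = 14, A[1][1] + B[1][0] = 2 + 0 = 2, A[1][2] + B[2][0] = 9 + -5 = 4) = 2 (attained at k = 1)
  C[1][1] = min over k of (A[1][0] + B[0][1] = 9 + 8 = 17, A[1][1] + B[1][1] = 2 + 6 = 8, A[1][2] + B[2][1] = 9 + 7 = 16) = 8 (attained at k = 1)
  C[1][2] = min over k of (A[1][0] + B[0][2] = 9 + -2 = 7, A[1][1] + B[1][2] = 2 + 10 = 12, A[1][2] + B[2][2] = 9 + 7 = 16) = 7 (attained at k = 0)
  C[2][0] = min over k of (A[2][0] + B[0][0] = -2 + 5 = 3, A[2][1] + B[1][0] = 9 + 0 = 9, A[2][2] + B[2][0] = 3 + -5 = -2) = -2 (attained at k = 2)
  C[2][1] = min over k of (A[2][0] + B[0][1] = -2 + 8 = 6, A[2][1] + B[1][1] = 9 + 6 = 15, A[2][2] + B[2][1] = 3 + 7 = 10) = 6 (attained at k = 0)
  C[2][2] = min over k of (A[2][0] + B[0][2] = -2 + -2 = -4, A[2][1] + B[1][2] = 9 + 10 = 19, A[2][2] + B[2][2] = 3 + 7 = 10) = -4 (attained at k = 0)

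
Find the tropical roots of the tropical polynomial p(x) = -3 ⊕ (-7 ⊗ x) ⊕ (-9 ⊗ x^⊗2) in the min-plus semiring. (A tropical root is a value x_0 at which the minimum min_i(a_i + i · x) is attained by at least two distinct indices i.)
Roots: {2, 4}

Each tropical root is a break point of the lower envelope of the lines y = a_i + i · x (there are 3 lines, with slopes 0, 1, ..., 2). Only the lines that attain the minimum somewhere contribute to roots; other lines are dominated. Here the surviving (envelope) indices are i = 2, i = 1, i = 0.
Intersections between consecutive envelope lines give the roots: for adjacent envelope indices i < j the intersection is x = (a_i − a_j) / (j − i). Reading off the sorted break points: {2, 4}.
Verification: at each break x_0, at least two indices attain the minimum of min_i(a_i + i · x_0).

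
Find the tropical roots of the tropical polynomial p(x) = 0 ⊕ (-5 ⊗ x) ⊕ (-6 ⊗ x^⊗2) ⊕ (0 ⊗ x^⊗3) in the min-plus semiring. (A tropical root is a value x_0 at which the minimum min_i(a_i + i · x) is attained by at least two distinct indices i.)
Roots: {-6, 1, 5}

Each tropical root is a break point of the lower envelope of the lines y = a_i + i · x (there are 4 lines, with slopes 0, 1, ..., 3). Only the lines that attain the minimum somewhere contribute to roots; other lines are dominated. Here the surviving (envelope) indices are i = 3, i = 2, i = 1, i = 0.
Intersections between consecutive envelope lines give the roots: for adjacent envelope indices i < j the intersection is x = (a_i − a_j) / (j − i). Reading off the sorted break points: {-6, 1, 5}.
Verification: at each break x_0, at least two indices attain the minimum of min_i(a_i + i · x_0).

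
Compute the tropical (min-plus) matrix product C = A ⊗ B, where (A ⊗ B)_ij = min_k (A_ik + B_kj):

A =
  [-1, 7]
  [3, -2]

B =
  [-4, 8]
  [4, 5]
A ⊗ B =
  [-5, 7]
  [-1, 3]

Apply the min-plus product entry-by-entry:
  C[0][0] = min over k of (A[0][0] + B[0][0] = -1 + -4 = -5, A[0][1] + B[1][0] = 7 + 4 = 11) = -5 (attained at k = 0)
  C[0][1] = min over k of (A[0][0] + B[0][1] = -1 + 8 = 7, A[0][1] + B[1][1] = 7 + 5 = 12) = 7 (attained at k = 0)
  C[1][0] = min over k of (A[1][0] + B[0][0] = 3 + -4 = -1, A[1][1] + B[1][0] = -2 + 4 = 2) = -1 (attained at k = 0)
  C[1][1] = min over k of (A[1][0] + B[0][1] = 3 + 8 = 11, A[1][1] + B[1][1] = -2 + 5 = 3) = 3 (attained at k = 1)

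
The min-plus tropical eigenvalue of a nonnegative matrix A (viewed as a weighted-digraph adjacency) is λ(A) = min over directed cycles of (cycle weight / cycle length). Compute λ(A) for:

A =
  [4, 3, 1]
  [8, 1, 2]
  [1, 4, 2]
λ(A) = 1

Enumerate directed cycles and compute their means (weight / length). Sample:
  cycle 0 → 0: weight = 4, length = 1, mean = 4/1 ≈ 4.000
  cycle 1 → 1: weight = 1, length = 1, mean = 1/1 ≈ 1.000
  cycle 2 → 2: weight = 2, length = 1, mean = 2/1 ≈ 2.000
  cycle 0 → 1 → 0: weight = 11, length = 2, mean = 11/2 ≈ 5.500
  cycle 0 → 2 → 0: weight = 2, length = 2, mean = 2/2 ≈ 1.000
  cycle 1 → 0 → 1: weight = 11, length = 2, mean = 11/2 ≈ 5.500
Minimum mean = 1.000, attained e.g. along the cycle 1 → 1 with weight 1 and length 1. So λ(A) = 1/1 = 1.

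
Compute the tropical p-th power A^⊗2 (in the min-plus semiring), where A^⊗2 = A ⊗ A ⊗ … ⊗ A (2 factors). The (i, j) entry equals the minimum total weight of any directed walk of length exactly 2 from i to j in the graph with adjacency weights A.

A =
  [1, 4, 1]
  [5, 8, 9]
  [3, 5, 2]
A^⊗2 =
  [2, 5, 2]
  [6, 9, 6]
  [4, 7, 4]

Each entry (A^⊗2)_ij equals the minimum over all length-2 walks i = v_0 → v_1 → … → v_2 = j of Σ_t A[v_t][v_{t+1}]. For example, for (i, j) = (0, 2) we minimise over 3 possible intermediate vertex sequences; the minimum is 2, attained along the walk 0 → 0 → 2.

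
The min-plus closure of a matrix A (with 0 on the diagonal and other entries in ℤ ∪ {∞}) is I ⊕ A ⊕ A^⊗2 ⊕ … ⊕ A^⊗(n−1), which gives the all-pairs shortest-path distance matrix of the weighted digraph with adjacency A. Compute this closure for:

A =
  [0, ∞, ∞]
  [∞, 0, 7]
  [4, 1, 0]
Closure =
  [0, ∞, ∞]
  [11, 0, 7]
  [4, 1, 0]

This is the Floyd-Warshall all-pairs shortest-path computation. For each intermediate vertex k = 0, 1, …, 2, update dist[i][j] ← min(dist[i][j], dist[i][k] + dist[k][j]). The final matrix gives, for each (i, j), the minimum total weight of any directed path from i to j (possibly empty when i = j).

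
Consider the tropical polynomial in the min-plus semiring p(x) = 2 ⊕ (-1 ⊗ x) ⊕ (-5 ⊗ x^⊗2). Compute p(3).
p(3) = 1

A tropical monomial a ⊗ x^⊗i evaluates to a + i · x. Evaluating each term at x = 3:
  Term 0 contributes 2 + 0 · 3 = 2
  Term 1 contributes -1 + 1 · 3 = 2
  Term 2 contributes -5 + 2 · 3 = 1
p(3) = ⊕ of these = min[2, 2, 1] = 1.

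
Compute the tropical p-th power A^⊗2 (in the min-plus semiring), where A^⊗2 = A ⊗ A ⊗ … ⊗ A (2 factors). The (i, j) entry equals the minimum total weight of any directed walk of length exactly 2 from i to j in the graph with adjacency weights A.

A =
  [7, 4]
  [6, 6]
A^⊗2 =
  [10, 10]
  [12, 10]

Each entry (A^⊗2)_ij equals the minimum over all length-2 walks i = v_0 → v_1 → … → v_2 = j of Σ_t A[v_t][v_{t+1}]. For example, for (i, j) = (0, 1) we minimise over 2 possible intermediate vertex sequences; the minimum is 10, attained along the walk 0 → 1 → 1.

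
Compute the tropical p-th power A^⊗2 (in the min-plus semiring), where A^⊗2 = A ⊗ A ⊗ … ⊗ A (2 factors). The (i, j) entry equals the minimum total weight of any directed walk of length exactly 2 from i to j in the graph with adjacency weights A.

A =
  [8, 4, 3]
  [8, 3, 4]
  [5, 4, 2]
A^⊗2 =
  [8, 7, 5]
  [9, 6, 6]
  [7, 6, 4]

Each entry (A^⊗2)_ij equals the minimum over all length-2 walks i = v_0 → v_1 → … → v_2 = j of Σ_t A[v_t][v_{t+1}]. For example, for (i, j) = (0, 2) we minimise over 3 possible intermediate vertex sequences; the minimum is 5, attained along the walk 0 → 2 → 2.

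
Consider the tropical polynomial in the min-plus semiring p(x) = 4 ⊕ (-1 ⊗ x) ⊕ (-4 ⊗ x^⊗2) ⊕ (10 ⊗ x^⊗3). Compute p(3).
p(3) = 2

A tropical monomial a ⊗ x^⊗i evaluates to a + i · x. Evaluating each term at x = 3:
  Term 0 contributes 4 + 0 · 3 = 4
  Term 1 contributes -1 + 1 · 3 = 2
  Term 2 contributes -4 + 2 · 3 = 2
  Term 3 contributes 10 + 3 · 3 = 19
p(3) = ⊕ of these = min[4, 2, 2, 19] = 2.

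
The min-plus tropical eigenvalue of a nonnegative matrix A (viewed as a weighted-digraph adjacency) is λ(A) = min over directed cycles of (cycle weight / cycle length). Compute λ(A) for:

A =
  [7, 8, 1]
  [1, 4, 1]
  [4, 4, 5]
λ(A) = 2

Enumerate directed cycles and compute their means (weight / length). Sample:
  cycle 0 → 0: weight = 7, length = 1, mean = 7/1 ≈ 7.000
  cycle 1 → 1: weight = 4, length = 1, mean = 4/1 ≈ 4.000
  cycle 2 → 2: weight = 5, length = 1, mean = 5/1 ≈ 5.000
  cycle 0 → 1 → 0: weight = 9, length = 2, mean = 9/2 ≈ 4.500
  cycle 0 → 2 → 0: weight = 5, length = 2, mean = 5/2 ≈ 2.500
  cycle 1 → 0 → 1: weight = 9, length = 2, mean = 9/2 ≈ 4.500
Minimum mean = 2.000, attained e.g. along the cycle 0 → 2 → 1 → 0 with weight 6 and length 3. So λ(A) = 6/3 = 2.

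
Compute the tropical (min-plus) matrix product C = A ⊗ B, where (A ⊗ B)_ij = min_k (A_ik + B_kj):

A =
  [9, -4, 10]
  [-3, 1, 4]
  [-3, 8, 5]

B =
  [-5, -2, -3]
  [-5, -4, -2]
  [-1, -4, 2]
A ⊗ B =
  [-9, -8, -6]
  [-8, -5, -6]
  [-8, -5, -6]

Apply the min-plus product entry-by-entry:
  C[0][0] = min over k of (A[0][0] + B[0][0] = 9 + -5 = 4, A[0][1] + B[1][0] = -4 + -5 = -9, A[0][2] + B[2][0] = 10 + -1 = 9) = -9 (attained at k = 1)
  C[0][1] = min over k of (A[0][0] + B[0][1] = 9 + -2 = 7, A[0][1] + B[1][1] = -4 + -4 = -8, A[0][2] + B[2][1] = 10 + -4 = 6) = -8 (attained at k = 1)
  C[0][2] = min over k of (A[0][0] + B[0][2] = 9 + -3 = 6, A[0][1] + B[1][2] = -4 + -2 = -6, A[0][2] + B[2][2] = 10 + 2 = 12) = -6 (attained at k = 1)
  C[1][0] = min over k of (A[1][0] + B[0][0] = -3 + -5 = -8, A[1][1] + B[1][0] = 1 + -5 = -4, A[1][2] + B[2][0] = 4 + -1 = 3) = -8 (attained at k = 0)
  C[1][1] = min over k of (A[1][0] + B[0][1] = -3 + -2 = -5, A[1][1] + B[1][1] = 1 + -4 = -3, A[1][2] + B[2][1] = 4 + -4 = 0) = -5 (attained at k = 0)
  C[1][2] = min over k of (A[1][0] + B[0][2] = -3 + -3 = -6, A[1][1] + B[1][2] = 1 + -2 = -1, A[1][2] + B[2][2] = 4 + 2 = 6) = -6 (attained at k = 0)
  C[2][0] = min over k of (A[2][0] + B[0][0] = -3 + -5 = -8, A[2][1] + B[1][0] = 8 + -5 = 3, A[2][2] + B[2][0] = 5 + -1 = 4) = -8 (attained at k = 0)
  C[2][1] = min over k of (A[2][0] + B[0][1] = -3 + -2 = -5, A[2][1] + B[1][1] = 8 + -4 = 4, A[2][2] + B[2][1] = 5 + -4 = 1) = -5 (attained at k = 0)
  C[2][2] = min over k of (A[2][0] + B[0][2] = -3 + -3 = -6, A[2][1] + B[1][2] = 8 + -2 = 6, A[2][2] + B[2][2] = 5 + 2 = 7) = -6 (attained at k = 0)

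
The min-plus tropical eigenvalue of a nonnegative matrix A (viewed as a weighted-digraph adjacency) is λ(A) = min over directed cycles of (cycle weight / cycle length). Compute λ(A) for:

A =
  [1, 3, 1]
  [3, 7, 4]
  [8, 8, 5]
λ(A) = 1

Enumerate directed cycles and compute their means (weight / length). Sample:
  cycle 0 → 0: weight = 1, length = 1, mean = 1/1 ≈ 1.000
  cycle 1 → 1: weight = 7, length = 1, mean = 7/1 ≈ 7.000
  cycle 2 → 2: weight = 5, length = 1, mean = 5/1 ≈ 5.000
  cycle 0 → 1 → 0: weight = 6, length = 2, mean = 6/2 ≈ 3.000
  cycle 0 → 2 → 0: weight = 9, length = 2, mean = 9/2 ≈ 4.500
  cycle 1 → 0 → 1: weight = 6, length = 2, mean = 6/2 ≈ 3.000
Minimum mean = 1.000, attained e.g. along the cycle 0 → 0 with weight 1 and length 1. So λ(A) = 1/1 = 1.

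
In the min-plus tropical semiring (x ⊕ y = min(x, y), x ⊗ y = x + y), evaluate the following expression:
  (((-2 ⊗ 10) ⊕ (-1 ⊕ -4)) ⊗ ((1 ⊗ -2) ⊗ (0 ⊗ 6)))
(((-2 ⊗ 10) ⊕ (-1 ⊕ -4)) ⊗ ((1 ⊗ -2) ⊗ (0 ⊗ 6))) = 1

Expand innermost to outermost. Recall ⊕ takes the minimum of its arguments and ⊗ takes their sum. Working out the expression (((-2 ⊗ 10) ⊕ (-1 ⊕ -4)) ⊗ ((1 ⊗ -2) ⊗ (0 ⊗ 6))) gives 1.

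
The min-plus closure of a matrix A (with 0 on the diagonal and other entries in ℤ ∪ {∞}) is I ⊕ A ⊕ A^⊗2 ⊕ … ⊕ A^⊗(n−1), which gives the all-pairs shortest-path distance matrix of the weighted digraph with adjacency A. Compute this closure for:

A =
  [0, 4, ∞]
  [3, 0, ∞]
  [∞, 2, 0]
Closure =
  [0, 4, ∞]
  [3, 0, ∞]
  [5, 2, 0]

This is the Floyd-Warshall all-pairs shortest-path computation. For each intermediate vertex k = 0, 1, …, 2, update dist[i][j] ← min(dist[i][j], dist[i][k] + dist[k][j]). The final matrix gives, for each (i, j), the minimum total weight of any directed path from i to j (possibly empty when i = j).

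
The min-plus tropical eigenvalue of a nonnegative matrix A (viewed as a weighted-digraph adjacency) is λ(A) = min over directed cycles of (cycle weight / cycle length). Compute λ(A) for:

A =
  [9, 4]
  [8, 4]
λ(A) = 4

Enumerate directed cycles and compute their means (weight / length). Sample:
  cycle 0 → 0: weight = 9, length = 1, mean = 9/1 ≈ 9.000
  cycle 1 → 1: weight = 4, length = 1, mean = 4/1 ≈ 4.000
  cycle 0 → 1 → 0: weight = 12, length = 2, mean = 12/2 ≈ 6.000
  cycle 1 → 0 → 1: weight = 12, length = 2, mean = 12/2 ≈ 6.000
Minimum mean = 4.000, attained e.g. along the cycle 1 → 1 with weight 4 and length 1. So λ(A) = 4/1 = 4.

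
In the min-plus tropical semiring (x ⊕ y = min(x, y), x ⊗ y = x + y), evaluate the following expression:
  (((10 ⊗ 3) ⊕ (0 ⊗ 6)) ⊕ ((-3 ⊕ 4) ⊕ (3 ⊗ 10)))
(((10 ⊗ 3) ⊕ (0 ⊗ 6)) ⊕ ((-3 ⊕ 4) ⊕ (3 ⊗ 10))) = -3

Expand innermost to outermost. Recall ⊕ takes the minimum of its arguments and ⊗ takes their sum. Working out the expression (((10 ⊗ 3) ⊕ (0 ⊗ 6)) ⊕ ((-3 ⊕ 4) ⊕ (3 ⊗ 10))) gives -3.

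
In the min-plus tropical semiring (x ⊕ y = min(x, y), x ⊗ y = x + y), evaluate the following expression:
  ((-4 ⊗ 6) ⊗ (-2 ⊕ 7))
((-4 ⊗ 6) ⊗ (-2 ⊕ 7)) = 0

Expand innermost to outermost. Recall ⊕ takes the minimum of its arguments and ⊗ takes their sum. Working out the expression ((-4 ⊗ 6) ⊗ (-2 ⊕ 7)) gives 0.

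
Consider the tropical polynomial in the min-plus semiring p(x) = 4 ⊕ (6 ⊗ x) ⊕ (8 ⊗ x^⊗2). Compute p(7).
p(7) = 4

A tropical monomial a ⊗ x^⊗i evaluates to a + i · x. Evaluating each term at x = 7:
  Term 0 contributes 4 + 0 · 7 = 4
  Term 1 contributes 6 + 1 · 7 = 13
  Term 2 contributes 8 + 2 · 7 = 22
p(7) = ⊕ of these = min[4, 13, 22] = 4.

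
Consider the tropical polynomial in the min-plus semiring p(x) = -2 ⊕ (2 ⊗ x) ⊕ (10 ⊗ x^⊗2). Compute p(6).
p(6) = -2

A tropical monomial a ⊗ x^⊗i evaluates to a + i · x. Evaluating each term at x = 6:
  Term 0 contributes -2 + 0 · 6 = -2
  Term 1 contributes 2 + 1 · 6 = 8
  Term 2 contributes 10 + 2 · 6 = 22
p(6) = ⊕ of these = min[-2, 8, 22] = -2.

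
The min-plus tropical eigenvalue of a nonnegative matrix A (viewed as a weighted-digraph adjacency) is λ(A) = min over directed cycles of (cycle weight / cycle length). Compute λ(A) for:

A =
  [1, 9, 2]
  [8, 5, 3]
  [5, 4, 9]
λ(A) = 1

Enumerate directed cycles and compute their means (weight / length). Sample:
  cycle 0 → 0: weight = 1, length = 1, mean = 1/1 ≈ 1.000
  cycle 1 → 1: weight = 5, length = 1, mean = 5/1 ≈ 5.000
  cycle 2 → 2: weight = 9, length = 1, mean = 9/1 ≈ 9.000
  cycle 0 → 1 → 0: weight = 17, length = 2, mean = 17/2 ≈ 8.500
  cycle 0 → 2 → 0: weight = 7, length = 2, mean = 7/2 ≈ 3.500
  cycle 1 → 0 → 1: weight = 17, length = 2, mean = 17/2 ≈ 8.500
Minimum mean = 1.000, attained e.g. along the cycle 0 → 0 with weight 1 and length 1. So λ(A) = 1/1 = 1.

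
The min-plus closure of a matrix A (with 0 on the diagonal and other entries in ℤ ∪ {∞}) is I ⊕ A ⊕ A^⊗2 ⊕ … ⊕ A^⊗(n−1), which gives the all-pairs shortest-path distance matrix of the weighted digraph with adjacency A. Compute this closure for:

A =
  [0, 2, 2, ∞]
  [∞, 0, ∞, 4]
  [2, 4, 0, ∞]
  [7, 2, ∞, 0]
Closure =
  [0, 2, 2, 6]
  [11, 0, 13, 4]
  [2, 4, 0, 8]
  [7, 2, 9, 0]

This is the Floyd-Warshall all-pairs shortest-path computation. For each intermediate vertex k = 0, 1, …, 3, update dist[i][j] ← min(dist[i][j], dist[i][k] + dist[k][j]). The final matrix gives, for each (i, j), the minimum total weight of any directed path from i to j (possibly empty when i = j).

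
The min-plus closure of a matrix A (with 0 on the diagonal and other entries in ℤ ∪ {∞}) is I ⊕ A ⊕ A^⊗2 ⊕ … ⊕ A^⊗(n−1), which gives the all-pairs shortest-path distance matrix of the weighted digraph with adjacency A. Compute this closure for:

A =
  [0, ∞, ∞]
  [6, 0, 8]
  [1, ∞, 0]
Closure =
  [0, ∞, ∞]
  [6, 0, 8]
  [1, ∞, 0]

This is the Floyd-Warshall all-pairs shortest-path computation. For each intermediate vertex k = 0, 1, …, 2, update dist[i][j] ← min(dist[i][j], dist[i][k] + dist[k][j]). The final matrix gives, for each (i, j), the minimum total weight of any directed path from i to j (possibly empty when i = j).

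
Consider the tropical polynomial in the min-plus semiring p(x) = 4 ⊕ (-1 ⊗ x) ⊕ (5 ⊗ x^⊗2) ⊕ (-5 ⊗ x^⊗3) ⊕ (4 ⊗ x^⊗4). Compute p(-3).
p(-3) = -14

A tropical monomial a ⊗ x^⊗i evaluates to a + i · x. Evaluating each term at x = -3:
  Term 0 contributes 4 + 0 · -3 = 4
  Term 1 contributes -1 + 1 · -3 = -4
  Term 2 contributes 5 + 2 · -3 = -1
  Term 3 contributes -5 + 3 · -3 = -14
  Term 4 contributes 4 + 4 · -3 = -8
p(-3) = ⊕ of these = min[4, -4, -1, -14, -8] = -14.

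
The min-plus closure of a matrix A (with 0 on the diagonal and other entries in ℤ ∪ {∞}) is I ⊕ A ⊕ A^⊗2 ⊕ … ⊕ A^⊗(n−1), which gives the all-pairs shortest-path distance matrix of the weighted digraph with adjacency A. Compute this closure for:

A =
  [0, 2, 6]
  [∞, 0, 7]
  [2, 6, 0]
Closure =
  [0, 2, 6]
  [9, 0, 7]
  [2, 4, 0]

This is the Floyd-Warshall all-pairs shortest-path computation. For each intermediate vertex k = 0, 1, …, 2, update dist[i][j] ← min(dist[i][j], dist[i][k] + dist[k][j]). The final matrix gives, for each (i, j), the minimum total weight of any directed path from i to j (possibly empty when i = j).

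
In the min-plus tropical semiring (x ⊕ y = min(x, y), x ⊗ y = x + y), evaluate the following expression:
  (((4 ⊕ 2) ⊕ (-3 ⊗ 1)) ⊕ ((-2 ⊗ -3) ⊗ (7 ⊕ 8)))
(((4 ⊕ 2) ⊕ (-3 ⊗ 1)) ⊕ ((-2 ⊗ -3) ⊗ (7 ⊕ 8))) = -2

Expand innermost to outermost. Recall ⊕ takes the minimum of its arguments and ⊗ takes their sum. Working out the expression (((4 ⊕ 2) ⊕ (-3 ⊗ 1)) ⊕ ((-2 ⊗ -3) ⊗ (7 ⊕ 8))) gives -2.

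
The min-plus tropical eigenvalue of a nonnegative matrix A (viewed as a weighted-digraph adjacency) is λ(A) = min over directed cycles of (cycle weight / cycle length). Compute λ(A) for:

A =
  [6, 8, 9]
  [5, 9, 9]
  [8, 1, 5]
λ(A) = 5

Enumerate directed cycles and compute their means (weight / length). Sample:
  cycle 0 → 0: weight = 6, length = 1, mean = 6/1 ≈ 6.000
  cycle 1 → 1: weight = 9, length = 1, mean = 9/1 ≈ 9.000
  cycle 2 → 2: weight = 5, length = 1, mean = 5/1 ≈ 5.000
  cycle 0 → 1 → 0: weight = 13, length = 2, mean = 13/2 ≈ 6.500
  cycle 0 → 2 → 0: weight = 17, length = 2, mean = 17/2 ≈ 8.500
  cycle 1 → 0 → 1: weight = 13, length = 2, mean = 13/2 ≈ 6.500
Minimum mean = 5.000, attained e.g. along the cycle 2 → 2 with weight 5 and length 1. So λ(A) = 5/1 = 5.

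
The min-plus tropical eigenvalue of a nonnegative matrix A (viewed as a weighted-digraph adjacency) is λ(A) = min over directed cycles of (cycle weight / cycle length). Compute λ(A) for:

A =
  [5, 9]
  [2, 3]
λ(A) = 3

Enumerate directed cycles and compute their means (weight / length). Sample:
  cycle 0 → 0: weight = 5, length = 1, mean = 5/1 ≈ 5.000
  cycle 1 → 1: weight = 3, length = 1, mean = 3/1 ≈ 3.000
  cycle 0 → 1 → 0: weight = 11, length = 2, mean = 11/2 ≈ 5.500
  cycle 1 → 0 → 1: weight = 11, length = 2, mean = 11/2 ≈ 5.500
Minimum mean = 3.000, attained e.g. along the cycle 1 → 1 with weight 3 and length 1. So λ(A) = 3/1 = 3.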